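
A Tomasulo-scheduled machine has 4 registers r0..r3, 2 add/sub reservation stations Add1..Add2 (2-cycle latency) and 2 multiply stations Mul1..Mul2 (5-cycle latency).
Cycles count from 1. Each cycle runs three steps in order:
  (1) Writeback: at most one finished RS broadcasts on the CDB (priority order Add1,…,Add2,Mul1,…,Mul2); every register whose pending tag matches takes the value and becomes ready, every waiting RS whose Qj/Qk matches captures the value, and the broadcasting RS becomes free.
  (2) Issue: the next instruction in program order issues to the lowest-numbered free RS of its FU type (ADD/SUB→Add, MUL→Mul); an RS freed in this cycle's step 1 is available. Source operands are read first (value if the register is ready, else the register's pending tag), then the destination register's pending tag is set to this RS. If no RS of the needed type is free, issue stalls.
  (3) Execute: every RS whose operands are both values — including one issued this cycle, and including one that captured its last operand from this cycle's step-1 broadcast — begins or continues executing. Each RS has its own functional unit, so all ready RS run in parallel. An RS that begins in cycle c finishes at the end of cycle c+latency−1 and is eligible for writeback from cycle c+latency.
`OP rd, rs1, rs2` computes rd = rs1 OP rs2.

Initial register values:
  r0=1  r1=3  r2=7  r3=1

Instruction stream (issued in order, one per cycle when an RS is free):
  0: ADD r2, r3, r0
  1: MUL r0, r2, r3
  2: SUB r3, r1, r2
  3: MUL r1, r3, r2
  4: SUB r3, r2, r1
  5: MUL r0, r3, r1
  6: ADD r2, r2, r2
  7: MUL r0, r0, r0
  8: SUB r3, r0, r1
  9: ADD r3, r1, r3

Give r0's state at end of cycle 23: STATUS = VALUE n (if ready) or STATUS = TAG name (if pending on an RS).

STATUS = VALUE 0

cycle 1: issue ADD r2<-Add1 // r0:1,r1:3,r2:Add1,r3:1
cycle 2: issue MUL r0<-Mul1 // r0:Mul1,r1:3,r2:Add1,r3:1
cycle 3: CDB Add1=2; issue SUB r3<-Add1 // r0:Mul1,r1:3,r2:2,r3:Add1
cycle 4: issue MUL r1<-Mul2 // r0:Mul1,r1:Mul2,r2:2,r3:Add1
cycle 5: CDB Add1=1; issue SUB r3<-Add1 // r0:Mul1,r1:Mul2,r2:2,r3:Add1
cycle 6: stall // r0:Mul1,r1:Mul2,r2:2,r3:Add1
cycle 7: stall // r0:Mul1,r1:Mul2,r2:2,r3:Add1
cycle 8: CDB Mul1=2; issue MUL r0<-Mul1 // r0:Mul1,r1:Mul2,r2:2,r3:Add1
cycle 9: issue ADD r2<-Add2 // r0:Mul1,r1:Mul2,r2:Add2,r3:Add1
cycle 10: CDB Mul2=2; issue MUL r0<-Mul2 // r0:Mul2,r1:2,r2:Add2,r3:Add1
cycle 11: CDB Add2=4; issue SUB r3<-Add2 // r0:Mul2,r1:2,r2:4,r3:Add2
cycle 12: CDB Add1=0; issue ADD r3<-Add1 // r0:Mul2,r1:2,r2:4,r3:Add1
cycle 13: - // r0:Mul2,r1:2,r2:4,r3:Add1
cycle 14: - // r0:Mul2,r1:2,r2:4,r3:Add1
cycle 15: - // r0:Mul2,r1:2,r2:4,r3:Add1
cycle 16: - // r0:Mul2,r1:2,r2:4,r3:Add1
cycle 17: CDB Mul1=0 // r0:Mul2,r1:2,r2:4,r3:Add1
cycle 18: - // r0:Mul2,r1:2,r2:4,r3:Add1
cycle 19: - // r0:Mul2,r1:2,r2:4,r3:Add1
cycle 20: - // r0:Mul2,r1:2,r2:4,r3:Add1
cycle 21: - // r0:Mul2,r1:2,r2:4,r3:Add1
cycle 22: CDB Mul2=0 // r0:0,r1:2,r2:4,r3:Add1
cycle 23: - // r0:0,r1:2,r2:4,r3:Add1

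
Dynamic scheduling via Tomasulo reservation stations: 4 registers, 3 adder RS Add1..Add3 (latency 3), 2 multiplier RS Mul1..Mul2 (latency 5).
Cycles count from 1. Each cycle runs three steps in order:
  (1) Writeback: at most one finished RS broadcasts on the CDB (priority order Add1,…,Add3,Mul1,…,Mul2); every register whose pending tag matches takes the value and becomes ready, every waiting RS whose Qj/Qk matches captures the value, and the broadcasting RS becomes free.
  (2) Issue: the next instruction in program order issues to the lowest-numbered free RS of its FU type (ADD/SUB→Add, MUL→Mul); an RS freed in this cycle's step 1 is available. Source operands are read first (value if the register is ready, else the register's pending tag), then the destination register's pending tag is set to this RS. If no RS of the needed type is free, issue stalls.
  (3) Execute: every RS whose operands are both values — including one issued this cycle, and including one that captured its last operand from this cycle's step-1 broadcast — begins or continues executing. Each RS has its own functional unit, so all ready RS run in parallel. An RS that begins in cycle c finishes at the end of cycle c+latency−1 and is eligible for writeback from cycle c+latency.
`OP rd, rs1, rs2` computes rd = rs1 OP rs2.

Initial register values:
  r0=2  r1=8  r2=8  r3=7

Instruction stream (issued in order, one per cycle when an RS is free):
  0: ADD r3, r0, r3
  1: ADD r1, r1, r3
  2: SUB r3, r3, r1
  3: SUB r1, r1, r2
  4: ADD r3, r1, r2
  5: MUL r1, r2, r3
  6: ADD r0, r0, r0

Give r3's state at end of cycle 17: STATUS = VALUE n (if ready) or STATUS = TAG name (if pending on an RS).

c1: issue ADD r3<-Add1 | r0:2,r1:8,r2:8,r3:Add1
c2: issue ADD r1<-Add2 | r0:2,r1:Add2,r2:8,r3:Add1
c3: issue SUB r3<-Add3 | r0:2,r1:Add2,r2:8,r3:Add3
c4: CDB Add1=9; issue SUB r1<-Add1 | r0:2,r1:Add1,r2:8,r3:Add3
c5: stall | r0:2,r1:Add1,r2:8,r3:Add3
c6: stall | r0:2,r1:Add1,r2:8,r3:Add3
c7: CDB Add2=17; issue ADD r3<-Add2 | r0:2,r1:Add1,r2:8,r3:Add2
c8: issue MUL r1<-Mul1 | r0:2,r1:Mul1,r2:8,r3:Add2
c9: stall | r0:2,r1:Mul1,r2:8,r3:Add2
c10: CDB Add1=9; issue ADD r0<-Add1 | r0:Add1,r1:Mul1,r2:8,r3:Add2
c11: CDB Add3=-8 | r0:Add1,r1:Mul1,r2:8,r3:Add2
c12: - | r0:Add1,r1:Mul1,r2:8,r3:Add2
c13: CDB Add1=4 | r0:4,r1:Mul1,r2:8,r3:Add2
c14: CDB Add2=17 | r0:4,r1:Mul1,r2:8,r3:17
c15: - | r0:4,r1:Mul1,r2:8,r3:17
c16: - | r0:4,r1:Mul1,r2:8,r3:17
c17: - | r0:4,r1:Mul1,r2:8,r3:17

STATUS = VALUE 17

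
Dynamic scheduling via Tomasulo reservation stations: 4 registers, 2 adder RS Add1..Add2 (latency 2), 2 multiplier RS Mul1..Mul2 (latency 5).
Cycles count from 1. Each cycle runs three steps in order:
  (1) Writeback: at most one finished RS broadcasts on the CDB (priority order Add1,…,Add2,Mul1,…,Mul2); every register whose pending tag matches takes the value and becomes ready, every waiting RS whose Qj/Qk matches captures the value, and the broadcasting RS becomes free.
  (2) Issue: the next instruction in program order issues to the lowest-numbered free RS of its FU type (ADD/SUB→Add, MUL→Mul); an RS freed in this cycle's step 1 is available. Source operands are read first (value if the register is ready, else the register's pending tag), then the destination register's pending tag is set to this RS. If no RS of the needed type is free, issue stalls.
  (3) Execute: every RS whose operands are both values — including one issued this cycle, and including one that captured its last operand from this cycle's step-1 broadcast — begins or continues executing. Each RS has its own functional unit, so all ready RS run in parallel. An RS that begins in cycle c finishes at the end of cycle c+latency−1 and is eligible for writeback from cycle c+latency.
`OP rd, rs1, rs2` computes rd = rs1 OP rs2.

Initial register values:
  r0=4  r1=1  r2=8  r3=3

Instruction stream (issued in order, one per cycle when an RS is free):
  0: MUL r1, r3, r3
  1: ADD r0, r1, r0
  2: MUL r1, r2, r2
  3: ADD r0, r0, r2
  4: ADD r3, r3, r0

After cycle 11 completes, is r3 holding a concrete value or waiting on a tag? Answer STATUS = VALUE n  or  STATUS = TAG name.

STATUS = TAG Add1

cycle 1: issue MUL r1<-Mul1 // r0:4,r1:Mul1,r2:8,r3:3
cycle 2: issue ADD r0<-Add1 // r0:Add1,r1:Mul1,r2:8,r3:3
cycle 3: issue MUL r1<-Mul2 // r0:Add1,r1:Mul2,r2:8,r3:3
cycle 4: issue ADD r0<-Add2 // r0:Add2,r1:Mul2,r2:8,r3:3
cycle 5: stall // r0:Add2,r1:Mul2,r2:8,r3:3
cycle 6: CDB Mul1=9; stall // r0:Add2,r1:Mul2,r2:8,r3:3
cycle 7: stall // r0:Add2,r1:Mul2,r2:8,r3:3
cycle 8: CDB Add1=13; issue ADD r3<-Add1 // r0:Add2,r1:Mul2,r2:8,r3:Add1
cycle 9: CDB Mul2=64 // r0:Add2,r1:64,r2:8,r3:Add1
cycle 10: CDB Add2=21 // r0:21,r1:64,r2:8,r3:Add1
cycle 11: - // r0:21,r1:64,r2:8,r3:Add1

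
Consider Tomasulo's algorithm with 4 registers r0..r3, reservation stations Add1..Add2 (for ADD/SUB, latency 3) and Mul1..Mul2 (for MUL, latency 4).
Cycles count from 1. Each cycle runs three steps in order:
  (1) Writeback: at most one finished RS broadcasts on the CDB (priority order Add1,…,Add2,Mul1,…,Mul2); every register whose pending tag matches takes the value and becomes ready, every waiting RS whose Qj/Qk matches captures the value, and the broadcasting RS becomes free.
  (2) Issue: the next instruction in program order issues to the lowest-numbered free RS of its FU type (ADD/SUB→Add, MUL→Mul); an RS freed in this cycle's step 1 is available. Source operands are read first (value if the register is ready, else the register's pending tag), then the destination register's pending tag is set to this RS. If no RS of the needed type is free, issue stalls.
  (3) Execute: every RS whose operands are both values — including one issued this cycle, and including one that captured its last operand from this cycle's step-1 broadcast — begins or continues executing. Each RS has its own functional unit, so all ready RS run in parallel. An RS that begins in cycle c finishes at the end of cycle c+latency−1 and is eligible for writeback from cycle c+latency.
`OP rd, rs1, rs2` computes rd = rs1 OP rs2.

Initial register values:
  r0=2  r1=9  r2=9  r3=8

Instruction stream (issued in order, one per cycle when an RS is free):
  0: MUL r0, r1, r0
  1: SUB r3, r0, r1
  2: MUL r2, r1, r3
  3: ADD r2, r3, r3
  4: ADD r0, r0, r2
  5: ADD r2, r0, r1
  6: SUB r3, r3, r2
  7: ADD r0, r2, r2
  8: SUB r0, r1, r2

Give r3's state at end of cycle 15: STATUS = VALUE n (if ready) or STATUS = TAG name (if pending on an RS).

STATUS = TAG Add1

cycle 1: issue MUL r0<-Mul1 // r0:Mul1,r1:9,r2:9,r3:8
cycle 2: issue SUB r3<-Add1 // r0:Mul1,r1:9,r2:9,r3:Add1
cycle 3: issue MUL r2<-Mul2 // r0:Mul1,r1:9,r2:Mul2,r3:Add1
cycle 4: issue ADD r2<-Add2 // r0:Mul1,r1:9,r2:Add2,r3:Add1
cycle 5: CDB Mul1=18; stall // r0:18,r1:9,r2:Add2,r3:Add1
cycle 6: stall // r0:18,r1:9,r2:Add2,r3:Add1
cycle 7: stall // r0:18,r1:9,r2:Add2,r3:Add1
cycle 8: CDB Add1=9; issue ADD r0<-Add1 // r0:Add1,r1:9,r2:Add2,r3:9
cycle 9: stall // r0:Add1,r1:9,r2:Add2,r3:9
cycle 10: stall // r0:Add1,r1:9,r2:Add2,r3:9
cycle 11: CDB Add2=18; issue ADD r2<-Add2 // r0:Add1,r1:9,r2:Add2,r3:9
cycle 12: CDB Mul2=81; stall // r0:Add1,r1:9,r2:Add2,r3:9
cycle 13: stall // r0:Add1,r1:9,r2:Add2,r3:9
cycle 14: CDB Add1=36; issue SUB r3<-Add1 // r0:36,r1:9,r2:Add2,r3:Add1
cycle 15: stall // r0:36,r1:9,r2:Add2,r3:Add1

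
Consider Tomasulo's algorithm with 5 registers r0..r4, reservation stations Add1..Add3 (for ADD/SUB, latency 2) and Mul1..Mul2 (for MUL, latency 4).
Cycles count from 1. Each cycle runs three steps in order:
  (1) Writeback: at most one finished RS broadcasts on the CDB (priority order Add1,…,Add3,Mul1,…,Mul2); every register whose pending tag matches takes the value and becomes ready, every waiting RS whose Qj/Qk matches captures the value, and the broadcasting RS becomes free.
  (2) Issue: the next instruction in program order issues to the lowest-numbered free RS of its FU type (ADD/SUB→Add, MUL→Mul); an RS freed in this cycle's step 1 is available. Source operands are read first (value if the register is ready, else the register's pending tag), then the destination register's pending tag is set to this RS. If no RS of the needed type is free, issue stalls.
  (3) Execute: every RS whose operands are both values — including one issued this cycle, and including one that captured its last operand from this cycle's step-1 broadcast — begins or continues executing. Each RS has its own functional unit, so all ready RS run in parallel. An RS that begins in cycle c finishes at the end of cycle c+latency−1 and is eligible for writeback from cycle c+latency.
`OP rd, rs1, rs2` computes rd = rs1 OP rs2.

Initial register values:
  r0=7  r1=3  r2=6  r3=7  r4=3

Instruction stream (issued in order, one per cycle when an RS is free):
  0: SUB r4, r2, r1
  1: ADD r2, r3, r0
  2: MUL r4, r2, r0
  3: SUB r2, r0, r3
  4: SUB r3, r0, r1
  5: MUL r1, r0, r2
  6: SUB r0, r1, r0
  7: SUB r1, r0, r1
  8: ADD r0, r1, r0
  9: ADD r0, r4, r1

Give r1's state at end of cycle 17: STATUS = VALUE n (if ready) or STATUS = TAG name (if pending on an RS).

STATUS = VALUE -7

  c1: issue SUB r4<-Add1  regs: r0:7,r1:3,r2:6,r3:7,r4:Add1
  c2: issue ADD r2<-Add2  regs: r0:7,r1:3,r2:Add2,r3:7,r4:Add1
  c3: CDB Add1=3; issue MUL r4<-Mul1  regs: r0:7,r1:3,r2:Add2,r3:7,r4:Mul1
  c4: CDB Add2=14; issue SUB r2<-Add1  regs: r0:7,r1:3,r2:Add1,r3:7,r4:Mul1
  c5: issue SUB r3<-Add2  regs: r0:7,r1:3,r2:Add1,r3:Add2,r4:Mul1
  c6: CDB Add1=0; issue MUL r1<-Mul2  regs: r0:7,r1:Mul2,r2:0,r3:Add2,r4:Mul1
  c7: CDB Add2=4; issue SUB r0<-Add1  regs: r0:Add1,r1:Mul2,r2:0,r3:4,r4:Mul1
  c8: CDB Mul1=98; issue SUB r1<-Add2  regs: r0:Add1,r1:Add2,r2:0,r3:4,r4:98
  c9: issue ADD r0<-Add3  regs: r0:Add3,r1:Add2,r2:0,r3:4,r4:98
  c10: CDB Mul2=0; stall  regs: r0:Add3,r1:Add2,r2:0,r3:4,r4:98
  c11: stall  regs: r0:Add3,r1:Add2,r2:0,r3:4,r4:98
  c12: CDB Add1=-7; issue ADD r0<-Add1  regs: r0:Add1,r1:Add2,r2:0,r3:4,r4:98
  c13: -  regs: r0:Add1,r1:Add2,r2:0,r3:4,r4:98
  c14: CDB Add2=-7  regs: r0:Add1,r1:-7,r2:0,r3:4,r4:98
  c15: -  regs: r0:Add1,r1:-7,r2:0,r3:4,r4:98
  c16: CDB Add1=91  regs: r0:91,r1:-7,r2:0,r3:4,r4:98
  c17: CDB Add3=-14  regs: r0:91,r1:-7,r2:0,r3:4,r4:98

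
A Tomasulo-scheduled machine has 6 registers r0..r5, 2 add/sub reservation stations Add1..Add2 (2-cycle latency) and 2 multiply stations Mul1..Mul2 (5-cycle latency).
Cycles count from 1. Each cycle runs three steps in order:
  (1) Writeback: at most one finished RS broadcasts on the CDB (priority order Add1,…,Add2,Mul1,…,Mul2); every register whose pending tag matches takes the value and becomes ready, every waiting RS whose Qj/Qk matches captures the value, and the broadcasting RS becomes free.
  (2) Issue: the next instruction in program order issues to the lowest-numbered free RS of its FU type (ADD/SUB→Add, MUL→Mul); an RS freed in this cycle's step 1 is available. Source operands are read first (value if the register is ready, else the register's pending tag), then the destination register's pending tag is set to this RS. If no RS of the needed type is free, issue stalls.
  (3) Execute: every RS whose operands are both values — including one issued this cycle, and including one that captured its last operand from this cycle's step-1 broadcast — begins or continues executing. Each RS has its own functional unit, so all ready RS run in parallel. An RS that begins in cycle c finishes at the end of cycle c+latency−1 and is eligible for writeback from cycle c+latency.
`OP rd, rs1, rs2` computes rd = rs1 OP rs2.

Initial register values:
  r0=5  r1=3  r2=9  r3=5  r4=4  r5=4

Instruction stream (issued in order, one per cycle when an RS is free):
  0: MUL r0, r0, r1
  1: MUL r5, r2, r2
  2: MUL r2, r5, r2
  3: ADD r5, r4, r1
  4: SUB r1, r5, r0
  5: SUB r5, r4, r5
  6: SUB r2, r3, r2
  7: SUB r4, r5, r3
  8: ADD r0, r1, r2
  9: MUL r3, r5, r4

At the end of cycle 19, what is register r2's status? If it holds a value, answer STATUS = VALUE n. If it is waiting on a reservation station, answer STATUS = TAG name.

STATUS = VALUE -724

  c1: issue MUL r0<-Mul1  regs: r0:Mul1,r1:3,r2:9,r3:5,r4:4,r5:4
  c2: issue MUL r5<-Mul2  regs: r0:Mul1,r1:3,r2:9,r3:5,r4:4,r5:Mul2
  c3: stall  regs: r0:Mul1,r1:3,r2:9,r3:5,r4:4,r5:Mul2
  c4: stall  regs: r0:Mul1,r1:3,r2:9,r3:5,r4:4,r5:Mul2
  c5: stall  regs: r0:Mul1,r1:3,r2:9,r3:5,r4:4,r5:Mul2
  c6: CDB Mul1=15; issue MUL r2<-Mul1  regs: r0:15,r1:3,r2:Mul1,r3:5,r4:4,r5:Mul2
  c7: CDB Mul2=81; issue ADD r5<-Add1  regs: r0:15,r1:3,r2:Mul1,r3:5,r4:4,r5:Add1
  c8: issue SUB r1<-Add2  regs: r0:15,r1:Add2,r2:Mul1,r3:5,r4:4,r5:Add1
  c9: CDB Add1=7; issue SUB r5<-Add1  regs: r0:15,r1:Add2,r2:Mul1,r3:5,r4:4,r5:Add1
  c10: stall  regs: r0:15,r1:Add2,r2:Mul1,r3:5,r4:4,r5:Add1
  c11: CDB Add1=-3; issue SUB r2<-Add1  regs: r0:15,r1:Add2,r2:Add1,r3:5,r4:4,r5:-3
  c12: CDB Add2=-8; issue SUB r4<-Add2  regs: r0:15,r1:-8,r2:Add1,r3:5,r4:Add2,r5:-3
  c13: CDB Mul1=729; stall  regs: r0:15,r1:-8,r2:Add1,r3:5,r4:Add2,r5:-3
  c14: CDB Add2=-8; issue ADD r0<-Add2  regs: r0:Add2,r1:-8,r2:Add1,r3:5,r4:-8,r5:-3
  c15: CDB Add1=-724; issue MUL r3<-Mul1  regs: r0:Add2,r1:-8,r2:-724,r3:Mul1,r4:-8,r5:-3
  c16: -  regs: r0:Add2,r1:-8,r2:-724,r3:Mul1,r4:-8,r5:-3
  c17: CDB Add2=-732  regs: r0:-732,r1:-8,r2:-724,r3:Mul1,r4:-8,r5:-3
  c18: -  regs: r0:-732,r1:-8,r2:-724,r3:Mul1,r4:-8,r5:-3
  c19: -  regs: r0:-732,r1:-8,r2:-724,r3:Mul1,r4:-8,r5:-3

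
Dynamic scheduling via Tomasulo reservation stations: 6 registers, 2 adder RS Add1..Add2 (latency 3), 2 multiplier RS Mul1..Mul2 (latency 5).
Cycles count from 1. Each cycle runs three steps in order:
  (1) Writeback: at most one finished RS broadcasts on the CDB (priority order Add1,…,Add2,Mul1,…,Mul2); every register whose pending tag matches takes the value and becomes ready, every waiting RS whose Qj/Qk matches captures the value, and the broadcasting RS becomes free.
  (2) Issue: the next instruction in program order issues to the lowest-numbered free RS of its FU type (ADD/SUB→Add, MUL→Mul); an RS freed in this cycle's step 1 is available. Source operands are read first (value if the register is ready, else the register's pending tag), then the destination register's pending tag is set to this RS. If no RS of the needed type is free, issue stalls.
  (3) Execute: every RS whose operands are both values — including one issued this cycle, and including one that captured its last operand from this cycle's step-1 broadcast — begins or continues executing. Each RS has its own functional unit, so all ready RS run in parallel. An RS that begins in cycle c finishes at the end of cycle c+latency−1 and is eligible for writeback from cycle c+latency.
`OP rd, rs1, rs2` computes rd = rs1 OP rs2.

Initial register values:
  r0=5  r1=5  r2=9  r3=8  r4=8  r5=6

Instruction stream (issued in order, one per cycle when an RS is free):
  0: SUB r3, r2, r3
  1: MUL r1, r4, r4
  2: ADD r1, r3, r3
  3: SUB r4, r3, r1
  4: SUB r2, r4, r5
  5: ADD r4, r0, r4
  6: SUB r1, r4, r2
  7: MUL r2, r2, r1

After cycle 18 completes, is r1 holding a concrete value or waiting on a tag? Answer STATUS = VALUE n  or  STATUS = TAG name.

STATUS = VALUE 11

  c1: issue SUB r3<-Add1  regs: r0:5,r1:5,r2:9,r3:Add1,r4:8,r5:6
  c2: issue MUL r1<-Mul1  regs: r0:5,r1:Mul1,r2:9,r3:Add1,r4:8,r5:6
  c3: issue ADD r1<-Add2  regs: r0:5,r1:Add2,r2:9,r3:Add1,r4:8,r5:6
  c4: CDB Add1=1; issue SUB r4<-Add1  regs: r0:5,r1:Add2,r2:9,r3:1,r4:Add1,r5:6
  c5: stall  regs: r0:5,r1:Add2,r2:9,r3:1,r4:Add1,r5:6
  c6: stall  regs: r0:5,r1:Add2,r2:9,r3:1,r4:Add1,r5:6
  c7: CDB Add2=2; issue SUB r2<-Add2  regs: r0:5,r1:2,r2:Add2,r3:1,r4:Add1,r5:6
  c8: CDB Mul1=64; stall  regs: r0:5,r1:2,r2:Add2,r3:1,r4:Add1,r5:6
  c9: stall  regs: r0:5,r1:2,r2:Add2,r3:1,r4:Add1,r5:6
  c10: CDB Add1=-1; issue ADD r4<-Add1  regs: r0:5,r1:2,r2:Add2,r3:1,r4:Add1,r5:6
  c11: stall  regs: r0:5,r1:2,r2:Add2,r3:1,r4:Add1,r5:6
  c12: stall  regs: r0:5,r1:2,r2:Add2,r3:1,r4:Add1,r5:6
  c13: CDB Add1=4; issue SUB r1<-Add1  regs: r0:5,r1:Add1,r2:Add2,r3:1,r4:4,r5:6
  c14: CDB Add2=-7; issue MUL r2<-Mul1  regs: r0:5,r1:Add1,r2:Mul1,r3:1,r4:4,r5:6
  c15: -  regs: r0:5,r1:Add1,r2:Mul1,r3:1,r4:4,r5:6
  c16: -  regs: r0:5,r1:Add1,r2:Mul1,r3:1,r4:4,r5:6
  c17: CDB Add1=11  regs: r0:5,r1:11,r2:Mul1,r3:1,r4:4,r5:6
  c18: -  regs: r0:5,r1:11,r2:Mul1,r3:1,r4:4,r5:6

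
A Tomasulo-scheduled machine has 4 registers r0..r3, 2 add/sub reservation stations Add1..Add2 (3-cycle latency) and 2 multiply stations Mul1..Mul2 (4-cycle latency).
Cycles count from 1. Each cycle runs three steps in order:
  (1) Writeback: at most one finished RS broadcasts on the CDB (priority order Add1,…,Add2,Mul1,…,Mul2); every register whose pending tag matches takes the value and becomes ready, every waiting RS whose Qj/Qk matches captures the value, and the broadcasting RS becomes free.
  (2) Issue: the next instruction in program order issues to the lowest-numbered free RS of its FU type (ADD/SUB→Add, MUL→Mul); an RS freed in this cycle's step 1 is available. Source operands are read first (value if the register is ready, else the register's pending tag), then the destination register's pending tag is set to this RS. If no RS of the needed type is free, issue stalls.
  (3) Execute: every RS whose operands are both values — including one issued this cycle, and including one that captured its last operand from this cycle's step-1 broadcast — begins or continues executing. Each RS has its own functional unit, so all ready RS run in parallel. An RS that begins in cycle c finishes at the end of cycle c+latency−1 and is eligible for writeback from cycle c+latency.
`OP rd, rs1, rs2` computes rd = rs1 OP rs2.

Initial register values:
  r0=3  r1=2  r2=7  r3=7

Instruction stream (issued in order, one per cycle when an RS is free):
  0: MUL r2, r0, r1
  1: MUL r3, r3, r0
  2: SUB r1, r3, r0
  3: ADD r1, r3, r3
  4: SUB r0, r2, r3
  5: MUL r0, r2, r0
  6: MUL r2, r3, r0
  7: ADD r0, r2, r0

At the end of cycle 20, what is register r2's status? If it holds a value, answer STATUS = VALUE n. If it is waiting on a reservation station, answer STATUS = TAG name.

STATUS = VALUE -1890

  c1: issue MUL r2<-Mul1  regs: r0:3,r1:2,r2:Mul1,r3:7
  c2: issue MUL r3<-Mul2  regs: r0:3,r1:2,r2:Mul1,r3:Mul2
  c3: issue SUB r1<-Add1  regs: r0:3,r1:Add1,r2:Mul1,r3:Mul2
  c4: issue ADD r1<-Add2  regs: r0:3,r1:Add2,r2:Mul1,r3:Mul2
  c5: CDB Mul1=6; stall  regs: r0:3,r1:Add2,r2:6,r3:Mul2
  c6: CDB Mul2=21; stall  regs: r0:3,r1:Add2,r2:6,r3:21
  c7: stall  regs: r0:3,r1:Add2,r2:6,r3:21
  c8: stall  regs: r0:3,r1:Add2,r2:6,r3:21
  c9: CDB Add1=18; issue SUB r0<-Add1  regs: r0:Add1,r1:Add2,r2:6,r3:21
  c10: CDB Add2=42; issue MUL r0<-Mul1  regs: r0:Mul1,r1:42,r2:6,r3:21
  c11: issue MUL r2<-Mul2  regs: r0:Mul1,r1:42,r2:Mul2,r3:21
  c12: CDB Add1=-15; issue ADD r0<-Add1  regs: r0:Add1,r1:42,r2:Mul2,r3:21
  c13: -  regs: r0:Add1,r1:42,r2:Mul2,r3:21
  c14: -  regs: r0:Add1,r1:42,r2:Mul2,r3:21
  c15: -  regs: r0:Add1,r1:42,r2:Mul2,r3:21
  c16: CDB Mul1=-90  regs: r0:Add1,r1:42,r2:Mul2,r3:21
  c17: -  regs: r0:Add1,r1:42,r2:Mul2,r3:21
  c18: -  regs: r0:Add1,r1:42,r2:Mul2,r3:21
  c19: -  regs: r0:Add1,r1:42,r2:Mul2,r3:21
  c20: CDB Mul2=-1890  regs: r0:Add1,r1:42,r2:-1890,r3:21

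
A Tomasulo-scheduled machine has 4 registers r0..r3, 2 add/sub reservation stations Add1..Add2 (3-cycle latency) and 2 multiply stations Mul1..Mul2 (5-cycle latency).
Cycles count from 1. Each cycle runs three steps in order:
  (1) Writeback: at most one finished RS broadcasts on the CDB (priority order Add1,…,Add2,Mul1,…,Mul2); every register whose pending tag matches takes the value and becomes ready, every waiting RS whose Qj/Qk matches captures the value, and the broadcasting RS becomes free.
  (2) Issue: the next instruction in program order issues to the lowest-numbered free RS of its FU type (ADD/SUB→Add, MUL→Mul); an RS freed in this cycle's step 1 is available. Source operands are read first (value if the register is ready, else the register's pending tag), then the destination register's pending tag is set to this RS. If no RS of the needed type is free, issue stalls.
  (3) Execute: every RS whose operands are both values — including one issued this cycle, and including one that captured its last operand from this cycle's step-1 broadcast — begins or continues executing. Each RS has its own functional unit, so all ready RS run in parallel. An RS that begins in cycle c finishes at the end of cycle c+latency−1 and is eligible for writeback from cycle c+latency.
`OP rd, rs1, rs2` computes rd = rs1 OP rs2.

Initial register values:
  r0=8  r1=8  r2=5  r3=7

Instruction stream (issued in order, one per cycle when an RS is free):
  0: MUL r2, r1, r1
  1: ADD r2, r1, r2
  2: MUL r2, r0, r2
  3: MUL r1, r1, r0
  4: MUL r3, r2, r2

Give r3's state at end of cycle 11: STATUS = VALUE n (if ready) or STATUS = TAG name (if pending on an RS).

c1: issue MUL r2<-Mul1 | r0:8,r1:8,r2:Mul1,r3:7
c2: issue ADD r2<-Add1 | r0:8,r1:8,r2:Add1,r3:7
c3: issue MUL r2<-Mul2 | r0:8,r1:8,r2:Mul2,r3:7
c4: stall | r0:8,r1:8,r2:Mul2,r3:7
c5: stall | r0:8,r1:8,r2:Mul2,r3:7
c6: CDB Mul1=64; issue MUL r1<-Mul1 | r0:8,r1:Mul1,r2:Mul2,r3:7
c7: stall | r0:8,r1:Mul1,r2:Mul2,r3:7
c8: stall | r0:8,r1:Mul1,r2:Mul2,r3:7
c9: CDB Add1=72; stall | r0:8,r1:Mul1,r2:Mul2,r3:7
c10: stall | r0:8,r1:Mul1,r2:Mul2,r3:7
c11: CDB Mul1=64; issue MUL r3<-Mul1 | r0:8,r1:64,r2:Mul2,r3:Mul1

STATUS = TAG Mul1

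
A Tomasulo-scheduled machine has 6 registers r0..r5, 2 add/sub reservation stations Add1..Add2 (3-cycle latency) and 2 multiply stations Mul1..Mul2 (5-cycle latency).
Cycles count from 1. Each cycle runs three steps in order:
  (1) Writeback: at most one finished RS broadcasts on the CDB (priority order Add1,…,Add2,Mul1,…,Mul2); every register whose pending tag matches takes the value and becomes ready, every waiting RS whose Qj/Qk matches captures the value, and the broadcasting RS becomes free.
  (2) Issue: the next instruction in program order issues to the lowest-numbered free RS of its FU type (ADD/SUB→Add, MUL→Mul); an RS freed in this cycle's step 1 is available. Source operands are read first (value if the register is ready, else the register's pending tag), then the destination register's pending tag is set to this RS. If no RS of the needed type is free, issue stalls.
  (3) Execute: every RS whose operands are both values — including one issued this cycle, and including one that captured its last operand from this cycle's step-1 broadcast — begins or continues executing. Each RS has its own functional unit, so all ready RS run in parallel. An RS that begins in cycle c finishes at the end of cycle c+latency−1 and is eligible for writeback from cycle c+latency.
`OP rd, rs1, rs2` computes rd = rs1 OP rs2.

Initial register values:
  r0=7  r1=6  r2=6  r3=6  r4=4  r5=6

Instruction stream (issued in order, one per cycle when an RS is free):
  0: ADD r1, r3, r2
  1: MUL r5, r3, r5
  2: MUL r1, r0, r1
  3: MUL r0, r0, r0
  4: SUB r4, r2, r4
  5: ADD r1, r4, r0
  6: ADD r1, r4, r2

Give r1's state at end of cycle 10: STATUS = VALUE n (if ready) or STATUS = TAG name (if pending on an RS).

STATUS = TAG Add2

  c1: issue ADD r1<-Add1  regs: r0:7,r1:Add1,r2:6,r3:6,r4:4,r5:6
  c2: issue MUL r5<-Mul1  regs: r0:7,r1:Add1,r2:6,r3:6,r4:4,r5:Mul1
  c3: issue MUL r1<-Mul2  regs: r0:7,r1:Mul2,r2:6,r3:6,r4:4,r5:Mul1
  c4: CDB Add1=12; stall  regs: r0:7,r1:Mul2,r2:6,r3:6,r4:4,r5:Mul1
  c5: stall  regs: r0:7,r1:Mul2,r2:6,r3:6,r4:4,r5:Mul1
  c6: stall  regs: r0:7,r1:Mul2,r2:6,r3:6,r4:4,r5:Mul1
  c7: CDB Mul1=36; issue MUL r0<-Mul1  regs: r0:Mul1,r1:Mul2,r2:6,r3:6,r4:4,r5:36
  c8: issue SUB r4<-Add1  regs: r0:Mul1,r1:Mul2,r2:6,r3:6,r4:Add1,r5:36
  c9: CDB Mul2=84; issue ADD r1<-Add2  regs: r0:Mul1,r1:Add2,r2:6,r3:6,r4:Add1,r5:36
  c10: stall  regs: r0:Mul1,r1:Add2,r2:6,r3:6,r4:Add1,r5:36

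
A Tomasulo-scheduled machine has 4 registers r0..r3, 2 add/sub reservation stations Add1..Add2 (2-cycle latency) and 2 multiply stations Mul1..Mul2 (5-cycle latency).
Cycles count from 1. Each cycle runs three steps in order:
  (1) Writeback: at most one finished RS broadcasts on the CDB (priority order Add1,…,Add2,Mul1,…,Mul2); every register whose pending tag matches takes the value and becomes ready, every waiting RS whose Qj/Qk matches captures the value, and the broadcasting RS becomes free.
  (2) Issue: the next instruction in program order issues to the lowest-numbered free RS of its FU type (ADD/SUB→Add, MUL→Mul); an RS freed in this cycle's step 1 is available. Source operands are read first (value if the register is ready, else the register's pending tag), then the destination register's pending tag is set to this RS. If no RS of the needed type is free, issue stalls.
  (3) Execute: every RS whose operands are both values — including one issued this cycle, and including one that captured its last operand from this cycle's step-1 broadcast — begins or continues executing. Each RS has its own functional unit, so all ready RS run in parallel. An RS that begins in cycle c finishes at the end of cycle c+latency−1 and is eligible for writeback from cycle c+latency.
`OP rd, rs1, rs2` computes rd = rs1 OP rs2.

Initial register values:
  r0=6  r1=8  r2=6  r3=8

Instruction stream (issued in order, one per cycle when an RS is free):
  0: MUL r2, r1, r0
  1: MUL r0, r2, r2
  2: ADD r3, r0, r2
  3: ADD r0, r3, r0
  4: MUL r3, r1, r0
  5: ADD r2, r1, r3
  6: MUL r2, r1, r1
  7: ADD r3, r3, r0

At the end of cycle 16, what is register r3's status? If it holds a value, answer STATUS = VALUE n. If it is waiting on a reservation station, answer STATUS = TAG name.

  c1: issue MUL r2<-Mul1  regs: r0:6,r1:8,r2:Mul1,r3:8
  c2: issue MUL r0<-Mul2  regs: r0:Mul2,r1:8,r2:Mul1,r3:8
  c3: issue ADD r3<-Add1  regs: r0:Mul2,r1:8,r2:Mul1,r3:Add1
  c4: issue ADD r0<-Add2  regs: r0:Add2,r1:8,r2:Mul1,r3:Add1
  c5: stall  regs: r0:Add2,r1:8,r2:Mul1,r3:Add1
  c6: CDB Mul1=48; issue MUL r3<-Mul1  regs: r0:Add2,r1:8,r2:48,r3:Mul1
  c7: stall  regs: r0:Add2,r1:8,r2:48,r3:Mul1
  c8: stall  regs: r0:Add2,r1:8,r2:48,r3:Mul1
  c9: stall  regs: r0:Add2,r1:8,r2:48,r3:Mul1
  c10: stall  regs: r0:Add2,r1:8,r2:48,r3:Mul1
  c11: CDB Mul2=2304; stall  regs: r0:Add2,r1:8,r2:48,r3:Mul1
  c12: stall  regs: r0:Add2,r1:8,r2:48,r3:Mul1
  c13: CDB Add1=2352; issue ADD r2<-Add1  regs: r0:Add2,r1:8,r2:Add1,r3:Mul1
  c14: issue MUL r2<-Mul2  regs: r0:Add2,r1:8,r2:Mul2,r3:Mul1
  c15: CDB Add2=4656; issue ADD r3<-Add2  regs: r0:4656,r1:8,r2:Mul2,r3:Add2
  c16: -  regs: r0:4656,r1:8,r2:Mul2,r3:Add2

STATUS = TAG Add2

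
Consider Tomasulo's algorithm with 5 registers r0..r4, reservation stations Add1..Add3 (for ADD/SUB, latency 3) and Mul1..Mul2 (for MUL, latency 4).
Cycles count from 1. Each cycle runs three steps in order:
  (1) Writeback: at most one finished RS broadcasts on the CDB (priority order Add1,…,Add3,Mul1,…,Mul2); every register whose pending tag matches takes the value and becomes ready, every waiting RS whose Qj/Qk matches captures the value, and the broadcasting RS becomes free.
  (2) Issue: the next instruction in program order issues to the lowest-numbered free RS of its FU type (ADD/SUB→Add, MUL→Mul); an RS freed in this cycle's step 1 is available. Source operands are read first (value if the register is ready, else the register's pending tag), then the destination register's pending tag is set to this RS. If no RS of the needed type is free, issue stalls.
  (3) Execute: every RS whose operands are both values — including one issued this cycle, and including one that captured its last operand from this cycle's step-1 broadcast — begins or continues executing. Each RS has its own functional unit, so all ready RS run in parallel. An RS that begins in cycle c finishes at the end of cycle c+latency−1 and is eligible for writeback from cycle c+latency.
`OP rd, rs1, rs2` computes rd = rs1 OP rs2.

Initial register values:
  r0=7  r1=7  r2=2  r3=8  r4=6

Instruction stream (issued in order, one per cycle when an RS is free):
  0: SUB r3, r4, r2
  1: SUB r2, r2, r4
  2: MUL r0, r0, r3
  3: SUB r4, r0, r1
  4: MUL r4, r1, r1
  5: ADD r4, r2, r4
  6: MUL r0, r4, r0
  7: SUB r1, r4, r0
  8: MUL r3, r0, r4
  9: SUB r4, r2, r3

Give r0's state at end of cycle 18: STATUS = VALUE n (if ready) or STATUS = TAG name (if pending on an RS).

  c1: issue SUB r3<-Add1  regs: r0:7,r1:7,r2:2,r3:Add1,r4:6
  c2: issue SUB r2<-Add2  regs: r0:7,r1:7,r2:Add2,r3:Add1,r4:6
  c3: issue MUL r0<-Mul1  regs: r0:Mul1,r1:7,r2:Add2,r3:Add1,r4:6
  c4: CDB Add1=4; issue SUB r4<-Add1  regs: r0:Mul1,r1:7,r2:Add2,r3:4,r4:Add1
  c5: CDB Add2=-4; issue MUL r4<-Mul2  regs: r0:Mul1,r1:7,r2:-4,r3:4,r4:Mul2
  c6: issue ADD r4<-Add2  regs: r0:Mul1,r1:7,r2:-4,r3:4,r4:Add2
  c7: stall  regs: r0:Mul1,r1:7,r2:-4,r3:4,r4:Add2
  c8: CDB Mul1=28; issue MUL r0<-Mul1  regs: r0:Mul1,r1:7,r2:-4,r3:4,r4:Add2
  c9: CDB Mul2=49; issue SUB r1<-Add3  regs: r0:Mul1,r1:Add3,r2:-4,r3:4,r4:Add2
  c10: issue MUL r3<-Mul2  regs: r0:Mul1,r1:Add3,r2:-4,r3:Mul2,r4:Add2
  c11: CDB Add1=21; issue SUB r4<-Add1  regs: r0:Mul1,r1:Add3,r2:-4,r3:Mul2,r4:Add1
  c12: CDB Add2=45  regs: r0:Mul1,r1:Add3,r2:-4,r3:Mul2,r4:Add1
  c13: -  regs: r0:Mul1,r1:Add3,r2:-4,r3:Mul2,r4:Add1
  c14: -  regs: r0:Mul1,r1:Add3,r2:-4,r3:Mul2,r4:Add1
  c15: -  regs: r0:Mul1,r1:Add3,r2:-4,r3:Mul2,r4:Add1
  c16: CDB Mul1=1260  regs: r0:1260,r1:Add3,r2:-4,r3:Mul2,r4:Add1
  c17: -  regs: r0:1260,r1:Add3,r2:-4,r3:Mul2,r4:Add1
  c18: -  regs: r0:1260,r1:Add3,r2:-4,r3:Mul2,r4:Add1

STATUS = VALUE 1260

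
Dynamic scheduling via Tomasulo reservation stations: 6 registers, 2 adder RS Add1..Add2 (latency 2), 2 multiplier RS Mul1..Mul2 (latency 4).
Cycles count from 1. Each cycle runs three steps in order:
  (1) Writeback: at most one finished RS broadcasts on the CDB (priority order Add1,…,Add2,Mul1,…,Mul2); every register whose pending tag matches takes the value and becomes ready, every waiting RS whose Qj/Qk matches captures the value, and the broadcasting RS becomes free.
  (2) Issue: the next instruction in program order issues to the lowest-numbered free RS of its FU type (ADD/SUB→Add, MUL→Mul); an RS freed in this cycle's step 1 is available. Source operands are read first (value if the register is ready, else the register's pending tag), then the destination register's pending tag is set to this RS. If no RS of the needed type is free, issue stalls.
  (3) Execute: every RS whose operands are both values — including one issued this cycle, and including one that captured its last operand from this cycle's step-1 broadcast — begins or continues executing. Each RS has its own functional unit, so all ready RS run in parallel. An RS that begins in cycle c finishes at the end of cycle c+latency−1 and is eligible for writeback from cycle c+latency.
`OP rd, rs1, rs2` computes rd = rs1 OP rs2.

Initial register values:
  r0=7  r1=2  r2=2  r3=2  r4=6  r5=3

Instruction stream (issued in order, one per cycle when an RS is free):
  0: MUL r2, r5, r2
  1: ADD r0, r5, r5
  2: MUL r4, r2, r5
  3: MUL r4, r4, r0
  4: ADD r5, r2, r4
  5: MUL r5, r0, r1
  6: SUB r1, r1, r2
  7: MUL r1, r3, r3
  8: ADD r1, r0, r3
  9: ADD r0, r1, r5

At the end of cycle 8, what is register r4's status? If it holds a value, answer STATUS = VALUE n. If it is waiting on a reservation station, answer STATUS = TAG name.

STATUS = TAG Mul1

  c1: issue MUL r2<-Mul1  regs: r0:7,r1:2,r2:Mul1,r3:2,r4:6,r5:3
  c2: issue ADD r0<-Add1  regs: r0:Add1,r1:2,r2:Mul1,r3:2,r4:6,r5:3
  c3: issue MUL r4<-Mul2  regs: r0:Add1,r1:2,r2:Mul1,r3:2,r4:Mul2,r5:3
  c4: CDB Add1=6; stall  regs: r0:6,r1:2,r2:Mul1,r3:2,r4:Mul2,r5:3
  c5: CDB Mul1=6; issue MUL r4<-Mul1  regs: r0:6,r1:2,r2:6,r3:2,r4:Mul1,r5:3
  c6: issue ADD r5<-Add1  regs: r0:6,r1:2,r2:6,r3:2,r4:Mul1,r5:Add1
  c7: stall  regs: r0:6,r1:2,r2:6,r3:2,r4:Mul1,r5:Add1
  c8: stall  regs: r0:6,r1:2,r2:6,r3:2,r4:Mul1,r5:Add1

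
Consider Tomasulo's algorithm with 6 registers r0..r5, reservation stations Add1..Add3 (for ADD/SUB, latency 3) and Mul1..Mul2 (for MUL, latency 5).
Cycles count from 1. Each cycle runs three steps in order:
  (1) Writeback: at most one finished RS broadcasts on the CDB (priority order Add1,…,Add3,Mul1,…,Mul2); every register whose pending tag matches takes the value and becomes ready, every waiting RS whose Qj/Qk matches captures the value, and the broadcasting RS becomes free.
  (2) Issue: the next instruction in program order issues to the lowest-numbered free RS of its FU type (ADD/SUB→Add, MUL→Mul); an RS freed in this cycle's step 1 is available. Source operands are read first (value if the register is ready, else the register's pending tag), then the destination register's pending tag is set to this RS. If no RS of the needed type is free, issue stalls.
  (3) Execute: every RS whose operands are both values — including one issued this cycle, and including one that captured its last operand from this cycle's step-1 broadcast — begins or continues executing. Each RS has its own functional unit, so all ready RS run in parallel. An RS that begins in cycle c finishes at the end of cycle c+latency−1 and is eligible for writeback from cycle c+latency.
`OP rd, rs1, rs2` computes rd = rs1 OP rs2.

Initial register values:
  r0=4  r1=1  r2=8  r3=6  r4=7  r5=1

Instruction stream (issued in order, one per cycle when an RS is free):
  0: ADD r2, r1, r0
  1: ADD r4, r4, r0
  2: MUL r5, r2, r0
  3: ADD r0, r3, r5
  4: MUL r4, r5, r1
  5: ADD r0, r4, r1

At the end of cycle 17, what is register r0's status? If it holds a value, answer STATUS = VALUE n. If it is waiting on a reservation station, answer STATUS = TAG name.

c1: issue ADD r2<-Add1 | r0:4,r1:1,r2:Add1,r3:6,r4:7,r5:1
c2: issue ADD r4<-Add2 | r0:4,r1:1,r2:Add1,r3:6,r4:Add2,r5:1
c3: issue MUL r5<-Mul1 | r0:4,r1:1,r2:Add1,r3:6,r4:Add2,r5:Mul1
c4: CDB Add1=5; issue ADD r0<-Add1 | r0:Add1,r1:1,r2:5,r3:6,r4:Add2,r5:Mul1
c5: CDB Add2=11; issue MUL r4<-Mul2 | r0:Add1,r1:1,r2:5,r3:6,r4:Mul2,r5:Mul1
c6: issue ADD r0<-Add2 | r0:Add2,r1:1,r2:5,r3:6,r4:Mul2,r5:Mul1
c7: - | r0:Add2,r1:1,r2:5,r3:6,r4:Mul2,r5:Mul1
c8: - | r0:Add2,r1:1,r2:5,r3:6,r4:Mul2,r5:Mul1
c9: CDB Mul1=20 | r0:Add2,r1:1,r2:5,r3:6,r4:Mul2,r5:20
c10: - | r0:Add2,r1:1,r2:5,r3:6,r4:Mul2,r5:20
c11: - | r0:Add2,r1:1,r2:5,r3:6,r4:Mul2,r5:20
c12: CDB Add1=26 | r0:Add2,r1:1,r2:5,r3:6,r4:Mul2,r5:20
c13: - | r0:Add2,r1:1,r2:5,r3:6,r4:Mul2,r5:20
c14: CDB Mul2=20 | r0:Add2,r1:1,r2:5,r3:6,r4:20,r5:20
c15: - | r0:Add2,r1:1,r2:5,r3:6,r4:20,r5:20
c16: - | r0:Add2,r1:1,r2:5,r3:6,r4:20,r5:20
c17: CDB Add2=21 | r0:21,r1:1,r2:5,r3:6,r4:20,r5:20

STATUS = VALUE 21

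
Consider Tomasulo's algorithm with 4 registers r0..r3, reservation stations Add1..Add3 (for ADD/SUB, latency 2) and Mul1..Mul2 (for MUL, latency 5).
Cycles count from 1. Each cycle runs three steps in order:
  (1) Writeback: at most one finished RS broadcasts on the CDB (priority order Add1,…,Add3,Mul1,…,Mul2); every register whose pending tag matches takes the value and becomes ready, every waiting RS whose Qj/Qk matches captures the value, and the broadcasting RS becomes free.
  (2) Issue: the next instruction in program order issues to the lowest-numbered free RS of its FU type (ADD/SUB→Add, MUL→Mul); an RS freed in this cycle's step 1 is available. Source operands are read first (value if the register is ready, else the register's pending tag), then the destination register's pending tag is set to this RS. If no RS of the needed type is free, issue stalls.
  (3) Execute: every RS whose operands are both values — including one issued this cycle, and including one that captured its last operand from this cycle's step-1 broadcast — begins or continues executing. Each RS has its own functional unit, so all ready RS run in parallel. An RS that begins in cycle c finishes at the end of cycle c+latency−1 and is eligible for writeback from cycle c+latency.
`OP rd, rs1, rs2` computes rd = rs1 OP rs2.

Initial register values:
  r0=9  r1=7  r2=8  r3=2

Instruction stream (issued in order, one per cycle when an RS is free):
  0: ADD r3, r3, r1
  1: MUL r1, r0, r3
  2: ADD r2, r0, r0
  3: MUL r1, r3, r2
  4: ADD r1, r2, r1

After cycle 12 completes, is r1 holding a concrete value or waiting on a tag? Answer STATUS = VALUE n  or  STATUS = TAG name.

c1: issue ADD r3<-Add1 | r0:9,r1:7,r2:8,r3:Add1
c2: issue MUL r1<-Mul1 | r0:9,r1:Mul1,r2:8,r3:Add1
c3: CDB Add1=9; issue ADD r2<-Add1 | r0:9,r1:Mul1,r2:Add1,r3:9
c4: issue MUL r1<-Mul2 | r0:9,r1:Mul2,r2:Add1,r3:9
c5: CDB Add1=18; issue ADD r1<-Add1 | r0:9,r1:Add1,r2:18,r3:9
c6: - | r0:9,r1:Add1,r2:18,r3:9
c7: - | r0:9,r1:Add1,r2:18,r3:9
c8: CDB Mul1=81 | r0:9,r1:Add1,r2:18,r3:9
c9: - | r0:9,r1:Add1,r2:18,r3:9
c10: CDB Mul2=162 | r0:9,r1:Add1,r2:18,r3:9
c11: - | r0:9,r1:Add1,r2:18,r3:9
c12: CDB Add1=180 | r0:9,r1:180,r2:18,r3:9

STATUS = VALUE 180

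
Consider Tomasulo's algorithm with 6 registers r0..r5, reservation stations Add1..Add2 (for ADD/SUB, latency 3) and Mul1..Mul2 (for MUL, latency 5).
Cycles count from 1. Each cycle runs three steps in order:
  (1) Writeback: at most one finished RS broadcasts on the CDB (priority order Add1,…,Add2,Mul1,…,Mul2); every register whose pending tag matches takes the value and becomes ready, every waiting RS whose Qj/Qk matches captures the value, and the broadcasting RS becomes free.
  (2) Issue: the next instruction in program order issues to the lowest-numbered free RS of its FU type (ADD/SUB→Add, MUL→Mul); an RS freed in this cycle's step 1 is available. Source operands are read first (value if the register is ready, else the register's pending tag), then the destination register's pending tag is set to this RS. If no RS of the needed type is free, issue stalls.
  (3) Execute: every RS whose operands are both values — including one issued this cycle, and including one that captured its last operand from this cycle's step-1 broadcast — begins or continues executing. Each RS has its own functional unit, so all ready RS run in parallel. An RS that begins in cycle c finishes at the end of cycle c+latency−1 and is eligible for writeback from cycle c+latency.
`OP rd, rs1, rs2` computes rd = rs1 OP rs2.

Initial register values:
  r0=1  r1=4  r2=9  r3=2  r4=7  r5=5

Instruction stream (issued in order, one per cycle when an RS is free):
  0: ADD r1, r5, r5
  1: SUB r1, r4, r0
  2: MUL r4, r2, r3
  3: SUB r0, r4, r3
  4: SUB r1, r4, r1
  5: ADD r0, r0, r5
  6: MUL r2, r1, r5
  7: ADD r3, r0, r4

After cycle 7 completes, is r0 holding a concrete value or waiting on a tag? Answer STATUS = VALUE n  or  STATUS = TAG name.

  c1: issue ADD r1<-Add1  regs: r0:1,r1:Add1,r2:9,r3:2,r4:7,r5:5
  c2: issue SUB r1<-Add2  regs: r0:1,r1:Add2,r2:9,r3:2,r4:7,r5:5
  c3: issue MUL r4<-Mul1  regs: r0:1,r1:Add2,r2:9,r3:2,r4:Mul1,r5:5
  c4: CDB Add1=10; issue SUB r0<-Add1  regs: r0:Add1,r1:Add2,r2:9,r3:2,r4:Mul1,r5:5
  c5: CDB Add2=6; issue SUB r1<-Add2  regs: r0:Add1,r1:Add2,r2:9,r3:2,r4:Mul1,r5:5
  c6: stall  regs: r0:Add1,r1:Add2,r2:9,r3:2,r4:Mul1,r5:5
  c7: stall  regs: r0:Add1,r1:Add2,r2:9,r3:2,r4:Mul1,r5:5

STATUS = TAG Add1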